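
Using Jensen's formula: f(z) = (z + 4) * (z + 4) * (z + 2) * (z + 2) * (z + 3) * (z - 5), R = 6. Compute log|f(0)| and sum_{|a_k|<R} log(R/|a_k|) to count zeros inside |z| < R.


Jensen's formula: (1/2pi)*integral log|f(Re^it)|dt = log|f(0)| + sum_{|a_k|<R} log(R/|a_k|)
Step 1: f(0) = 4 * 4 * 2 * 2 * 3 * (-5) = -960
Step 2: log|f(0)| = log|-4| + log|-4| + log|-2| + log|-2| + log|-3| + log|5| = 6.8669
Step 3: Zeros inside |z| < 6: -4, -4, -2, -2, -3, 5
Step 4: Jensen sum = log(6/4) + log(6/4) + log(6/2) + log(6/2) + log(6/3) + log(6/5) = 3.8836
Step 5: n(R) = number of terms in the Jensen sum = count of zeros inside |z| < 6 = 6

6


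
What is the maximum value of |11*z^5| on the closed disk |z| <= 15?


Step 1: On |z| = 15, |f(z)| = 11 * |z|^5 = 11 * 15^5
Step 2: By maximum modulus principle, maximum is on boundary.
Step 3: Maximum = 11 * 759375 = 8353125

8353125


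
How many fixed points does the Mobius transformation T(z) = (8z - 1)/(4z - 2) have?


Step 1: Fixed points satisfy T(z) = z
Step 2: 4z^2 - 10z + 1 = 0
Step 3: Discriminant = (-10)^2 - 4*4*1 = 84
Step 4: Number of fixed points = 2

2


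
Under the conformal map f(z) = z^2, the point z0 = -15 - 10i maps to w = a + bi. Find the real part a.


Step 1: z0 = -15 - 10i
Step 2: z0^2 = (-15)^2 - (-10)^2 + 300i
Step 3: real part = 225 - 100 = 125

125


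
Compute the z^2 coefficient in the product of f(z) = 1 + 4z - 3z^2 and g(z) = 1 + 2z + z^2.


Step 1: z^2 term in f*g comes from: (1)*(z^2) + (4z)*(2z) + (-3z^2)*(1)
Step 2: = 1 + 8 - 3
Step 3: = 6

6


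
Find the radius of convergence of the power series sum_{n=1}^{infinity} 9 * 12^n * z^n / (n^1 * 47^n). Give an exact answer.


Step 1: General term a_n = 9 * 12^n / (n^1 * 47^n)
Step 2: By the root test, |a_n|^(1/n) = 9^(1/n) * 12 / (n^(1/n) * 47) -> 12/47 as n -> infinity (since 9^(1/n) -> 1 and n^(1/n) -> 1)
Step 3: R = 1/lim|a_n|^(1/n) = 47/12

47/12


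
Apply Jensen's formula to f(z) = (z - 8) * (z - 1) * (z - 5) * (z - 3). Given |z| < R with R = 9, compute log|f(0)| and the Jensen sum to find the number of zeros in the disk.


Jensen's formula: (1/2pi)*integral log|f(Re^it)|dt = log|f(0)| + sum_{|a_k|<R} log(R/|a_k|)
Step 1: f(0) = (-8) * (-1) * (-5) * (-3) = 120
Step 2: log|f(0)| = log|8| + log|1| + log|5| + log|3| = 4.7875
Step 3: Zeros inside |z| < 9: 8, 1, 5, 3
Step 4: Jensen sum = log(9/8) + log(9/1) + log(9/5) + log(9/3) = 4.0014
Step 5: n(R) = number of terms in the Jensen sum = count of zeros inside |z| < 9 = 4

4


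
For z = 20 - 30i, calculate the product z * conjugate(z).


Step 1: conj(z) = 20 + 30i
Step 2: z * conj(z) = 20^2 + (-30)^2
Step 3: = 400 + 900 = 1300

1300


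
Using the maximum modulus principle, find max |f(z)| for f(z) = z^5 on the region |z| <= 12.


Step 1: On |z| = 12, |f(z)| = |z|^5 = 12^5
Step 2: By maximum modulus principle, maximum is on boundary.
Step 3: Maximum = 248832 = 248832

248832


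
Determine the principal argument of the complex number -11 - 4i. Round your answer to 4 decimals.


Step 1: z = -11 - 4i
Step 2: arg(z) = atan2(-4, -11)
Step 3: arg(z) = -2.7928

-2.7928


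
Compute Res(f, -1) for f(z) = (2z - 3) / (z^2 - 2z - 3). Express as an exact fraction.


Step 1: Q(z) = z^2 - 2z - 3 = (z + 1)(z - 3)
Step 2: Q'(z) = 2z - 2
Step 3: Q'(-1) = -4, P(-1) = -5
Step 4: Res = P(-1)/Q'(-1) = -5/(-4) = 5/4

5/4


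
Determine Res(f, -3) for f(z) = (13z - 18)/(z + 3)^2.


Step 1: Pole of order 2 at z = -3
Step 2: Res = lim d/dz [(z + 3)^2 * f(z)] as z -> -3
Step 3: (z + 3)^2 * f(z) = 13z - 18
Step 4: d/dz[13z - 18] = 13

13


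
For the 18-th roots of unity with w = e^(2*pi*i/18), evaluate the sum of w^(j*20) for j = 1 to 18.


Step 1: The sum sum_{j=1}^{n} w^(k*j) equals n if n | k, else 0.
Step 2: Here n = 18, k = 20
Step 3: Does n divide k? 18 | 20 -> False
Step 4: Sum = 0

0


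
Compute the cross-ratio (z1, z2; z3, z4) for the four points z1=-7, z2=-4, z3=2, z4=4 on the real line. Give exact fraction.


Step 1: (z1-z3)(z2-z4) = (-9) * (-8) = 72
Step 2: (z1-z4)(z2-z3) = (-11) * (-6) = 66
Step 3: Cross-ratio = 72/66 = 12/11

12/11


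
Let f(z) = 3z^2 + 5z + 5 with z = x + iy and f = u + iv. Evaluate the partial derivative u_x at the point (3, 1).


Step 1: f(z) = 3(x+iy)^2 + 5(x+iy) + 5
Step 2: u = 3(x^2 - y^2) + 5x + 5
Step 3: u_x = 6x + 5
Step 4: At (3, 1): u_x = 18 + 5 = 23

23


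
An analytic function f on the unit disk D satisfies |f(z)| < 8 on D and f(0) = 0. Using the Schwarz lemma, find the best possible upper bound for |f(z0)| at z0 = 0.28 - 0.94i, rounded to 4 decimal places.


Step 1: g = f/8 maps D -> D with g(0) = 0, so by the Schwarz lemma |g(z)| <= |z|, i.e. |f(z)| <= 8|z|; this is sharp (f(z) = 8z).
Step 2: |z0|^2 = 0.28^2 + (-0.94)^2 = 0.962
Step 3: |z0| = sqrt(0.962) = 0.980816
Step 4: Best bound = 8 * |z0| = 8 * 0.980816 = 7.8465

7.8465


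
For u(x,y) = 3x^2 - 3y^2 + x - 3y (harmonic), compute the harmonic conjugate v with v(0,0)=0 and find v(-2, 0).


Step 1: v_x = -u_y = 6y + 3
Step 2: v_y = u_x = 6x + 1
Step 3: v = 6xy + 3x + y + C
Step 4: v(0,0) = 0 => C = 0
Step 5: v(-2, 0) = -6

-6


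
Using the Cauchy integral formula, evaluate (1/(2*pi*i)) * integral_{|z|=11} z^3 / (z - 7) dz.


Step 1: f(z) = z^3, a = 7 is inside |z| = 11
Step 2: By Cauchy integral formula: (1/(2pi*i)) * integral = f(a)
Step 3: f(7) = 7^3 = 343

343


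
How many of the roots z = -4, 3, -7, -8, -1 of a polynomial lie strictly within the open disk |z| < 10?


Step 1: Check each root:
  z = -4: |-4| = 4 < 10
  z = 3: |3| = 3 < 10
  z = -7: |-7| = 7 < 10
  z = -8: |-8| = 8 < 10
  z = -1: |-1| = 1 < 10
Step 2: Count = 5

5


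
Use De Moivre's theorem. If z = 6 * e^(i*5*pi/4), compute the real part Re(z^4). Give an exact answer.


Step 1: By De Moivre's theorem, z^4 = 6^4 * e^(i*4*5*pi/4) = 1296 * (cos(5*pi) + i*sin(5*pi))
Step 2: |z|^4 = 6^4 = 1296
Step 3: Reduce the angle mod 2*pi: 5*pi - 4*pi = pi
Step 4: cos(pi) = -1
Step 5: Re(z^4) = 1296 * (-1) = -1296

-1296


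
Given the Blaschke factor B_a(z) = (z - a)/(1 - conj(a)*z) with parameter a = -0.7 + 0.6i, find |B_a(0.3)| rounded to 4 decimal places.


Step 1: Numerator z0 - a = 0.3 - (-0.7 + 0.6i) = 1 - 0.6i
Step 2: Denominator 1 - conj(a)*z0 = 1 - (-0.7 - 0.6i)*0.3 = 1.21 + 0.18i
Step 3: |z0 - a|^2 = 1^2 + (-0.6)^2 = 1.36; |1 - conj(a)*z0|^2 = 1.21^2 + 0.18^2 = 1.4965
Step 4: |B_a(0.3)| = sqrt(1.36 / 1.4965) = sqrt(0.908787)
Step 5: = 0.9533

0.9533


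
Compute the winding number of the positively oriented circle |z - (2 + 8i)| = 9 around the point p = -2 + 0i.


Step 1: Center c = (2, 8), radius = 9
Step 2: |p - c|^2 = (-4)^2 + (-8)^2 = 80
Step 3: r^2 = 81
Step 4: |p-c| < r so winding number = 1

1


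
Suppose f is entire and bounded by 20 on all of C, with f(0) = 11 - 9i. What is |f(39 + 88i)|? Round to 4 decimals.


Step 1: By Liouville's theorem, a bounded entire function is constant.
Step 2: f(z) = f(0) = 11 - 9i for all z.
Step 3: |f(w)| = |11 - 9i| = sqrt(121 + 81)
Step 4: = 14.2127

14.2127


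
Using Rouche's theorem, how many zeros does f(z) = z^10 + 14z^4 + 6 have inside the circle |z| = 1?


Step 1: On |z| = 1 the three terms have sizes |z^10| = 1^10 = 1, |14z^4| = 14*1^4 = 14, |6| = 6
Step 2: The dominant term is g(z) = 14z^4; let h(z) = z^10 + 6 so f = g + h
Step 3: On |z| = 1: |g| = 14 and |h| <= 1 + 6 = 7
Step 4: Since 14 > 7, |h| < |g| on |z| = 1, so by Rouche f has the same number of zeros as g inside |z| < 1
Step 5: g(z) = 14z^4 has 4 zeros (at the origin, multiplicity 4) inside |z| < 1. Answer = 4

4


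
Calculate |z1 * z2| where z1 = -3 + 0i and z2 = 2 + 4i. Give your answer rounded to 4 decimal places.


Step 1: |z1| = sqrt((-3)^2 + 0^2) = sqrt(9)
Step 2: |z2| = sqrt(2^2 + 4^2) = sqrt(20)
Step 3: |z1*z2| = |z1|*|z2| = sqrt(9) * sqrt(20) = sqrt(9 * 20) = sqrt(180)
Step 4: = 13.4164

13.4164


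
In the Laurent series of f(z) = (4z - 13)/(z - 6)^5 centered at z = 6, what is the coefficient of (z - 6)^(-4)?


Step 1: Write the numerator in powers of (z - 6): 4z - 13 = 4(z - 6) + (4*6 - 13) = 4(z - 6) + 11
Step 2: Divide by (z - 6)^5: f(z) = 11(z - 6)^(-5) + 4(z - 6)^(-4)
Step 3: This finite sum is the Laurent series of f about z = 6.
Step 4: Coefficient of (z - 6)^(-4) = coefficient of (z - 6) in the re-centred numerator = 4

4


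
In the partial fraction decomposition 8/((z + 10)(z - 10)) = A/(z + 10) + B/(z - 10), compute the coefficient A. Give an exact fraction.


Step 1: Multiply both sides by (z + 10) and set z = -10
Step 2: A = 8 / (-10 - 10)
Step 3: A = 8 / (-20)
Step 4: A = -2/5

-2/5


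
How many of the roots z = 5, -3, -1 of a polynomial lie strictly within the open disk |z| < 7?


Step 1: Check each root:
  z = 5: |5| = 5 < 7
  z = -3: |-3| = 3 < 7
  z = -1: |-1| = 1 < 7
Step 2: Count = 3

3


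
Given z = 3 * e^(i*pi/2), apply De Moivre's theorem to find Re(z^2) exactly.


Step 1: By De Moivre's theorem, z^2 = 3^2 * e^(i*2*pi/2) = 9 * (cos(pi) + i*sin(pi))
Step 2: |z|^2 = 3^2 = 9
Step 3: The angle pi already lies in [0, 2*pi)
Step 4: cos(pi) = -1
Step 5: Re(z^2) = 9 * (-1) = -9

-9


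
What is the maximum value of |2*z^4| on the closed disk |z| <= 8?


Step 1: On |z| = 8, |f(z)| = 2 * |z|^4 = 2 * 8^4
Step 2: By maximum modulus principle, maximum is on boundary.
Step 3: Maximum = 2 * 4096 = 8192

8192


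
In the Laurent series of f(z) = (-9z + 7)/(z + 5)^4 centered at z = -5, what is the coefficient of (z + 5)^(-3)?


Step 1: Write the numerator in powers of (z + 5): -9z + 7 = -9(z + 5) + (-9*(-5) + 7) = -9(z + 5) + 52
Step 2: Divide by (z + 5)^4: f(z) = 52(z + 5)^(-4) - 9(z + 5)^(-3)
Step 3: This finite sum is the Laurent series of f about z = -5.
Step 4: Coefficient of (z + 5)^(-3) = coefficient of (z + 5) in the re-centred numerator = -9

-9


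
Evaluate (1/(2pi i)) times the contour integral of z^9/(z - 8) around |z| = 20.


Step 1: f(z) = z^9, a = 8 is inside |z| = 20
Step 2: By Cauchy integral formula: (1/(2pi*i)) * integral = f(a)
Step 3: f(8) = 8^9 = 134217728

134217728


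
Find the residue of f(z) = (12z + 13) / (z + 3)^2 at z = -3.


Step 1: Pole of order 2 at z = -3
Step 2: Res = lim d/dz [(z + 3)^2 * f(z)] as z -> -3
Step 3: (z + 3)^2 * f(z) = 12z + 13
Step 4: d/dz[12z + 13] = 12

12


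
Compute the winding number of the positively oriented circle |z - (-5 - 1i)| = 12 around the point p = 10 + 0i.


Step 1: Center c = (-5, -1), radius = 12
Step 2: |p - c|^2 = 15^2 + 1^2 = 226
Step 3: r^2 = 144
Step 4: |p-c| > r so winding number = 0

0


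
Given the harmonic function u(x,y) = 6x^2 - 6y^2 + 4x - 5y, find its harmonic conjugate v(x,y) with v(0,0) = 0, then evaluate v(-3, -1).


Step 1: v_x = -u_y = 12y + 5
Step 2: v_y = u_x = 12x + 4
Step 3: v = 12xy + 5x + 4y + C
Step 4: v(0,0) = 0 => C = 0
Step 5: v(-3, -1) = 17

17


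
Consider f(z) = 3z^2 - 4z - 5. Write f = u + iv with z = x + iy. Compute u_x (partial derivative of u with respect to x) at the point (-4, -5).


Step 1: f(z) = 3(x+iy)^2 - 4(x+iy) - 5
Step 2: u = 3(x^2 - y^2) - 4x - 5
Step 3: u_x = 6x - 4
Step 4: At (-4, -5): u_x = -24 - 4 = -28

-28


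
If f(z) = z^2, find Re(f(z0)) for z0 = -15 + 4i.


Step 1: z0 = -15 + 4i
Step 2: z0^2 = (-15)^2 - 4^2 - 120i
Step 3: real part = 225 - 16 = 209

209


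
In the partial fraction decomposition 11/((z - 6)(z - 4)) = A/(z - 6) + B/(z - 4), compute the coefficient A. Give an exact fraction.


Step 1: Multiply both sides by (z - 6) and set z = 6
Step 2: A = 11 / (6 - 4)
Step 3: A = 11 / 2
Step 4: A = 11/2

11/2


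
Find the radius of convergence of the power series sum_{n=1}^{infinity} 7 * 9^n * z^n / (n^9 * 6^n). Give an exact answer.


Step 1: General term a_n = 7 * 9^n / (n^9 * 6^n)
Step 2: By the root test, |a_n|^(1/n) = 7^(1/n) * 9 / (n^(9/n) * 6) -> 9/6 as n -> infinity (since 7^(1/n) -> 1 and n^(9/n) -> 1)
Step 3: R = 1/lim|a_n|^(1/n) = 6/9 = 2/3

2/3


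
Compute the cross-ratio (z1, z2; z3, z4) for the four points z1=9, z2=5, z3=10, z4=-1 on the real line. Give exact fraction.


Step 1: (z1-z3)(z2-z4) = (-1) * 6 = -6
Step 2: (z1-z4)(z2-z3) = 10 * (-5) = -50
Step 3: Cross-ratio = 6/50 = 3/25

3/25


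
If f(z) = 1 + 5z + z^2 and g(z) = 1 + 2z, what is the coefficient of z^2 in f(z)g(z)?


Step 1: z^2 term in f*g comes from: (1)*(0) + (5z)*(2z) + (z^2)*(1)
Step 2: = 0 + 10 + 1
Step 3: = 11

11


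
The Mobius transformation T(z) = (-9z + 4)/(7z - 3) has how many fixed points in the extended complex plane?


Step 1: Fixed points satisfy T(z) = z
Step 2: 7z^2 + 6z - 4 = 0
Step 3: Discriminant = 6^2 - 4*7*(-4) = 148
Step 4: Number of fixed points = 2

2


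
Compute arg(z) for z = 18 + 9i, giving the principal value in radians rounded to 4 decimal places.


Step 1: z = 18 + 9i
Step 2: arg(z) = atan2(9, 18)
Step 3: arg(z) = 0.4636

0.4636


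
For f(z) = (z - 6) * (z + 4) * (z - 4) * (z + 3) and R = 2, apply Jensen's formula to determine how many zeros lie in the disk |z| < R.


Jensen's formula: (1/2pi)*integral log|f(Re^it)|dt = log|f(0)| + sum_{|a_k|<R} log(R/|a_k|)
Step 1: f(0) = (-6) * 4 * (-4) * 3 = 288
Step 2: log|f(0)| = log|6| + log|-4| + log|4| + log|-3| = 5.663
Step 3: Zeros inside |z| < 2: none
Step 4: Jensen sum = (empty sum) = 0
Step 5: n(R) = number of terms in the Jensen sum = count of zeros inside |z| < 2 = 0

0


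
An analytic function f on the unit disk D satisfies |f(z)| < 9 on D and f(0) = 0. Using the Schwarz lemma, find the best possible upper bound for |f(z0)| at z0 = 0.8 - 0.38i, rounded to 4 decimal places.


Step 1: g = f/9 maps D -> D with g(0) = 0, so by the Schwarz lemma |g(z)| <= |z|, i.e. |f(z)| <= 9|z|; this is sharp (f(z) = 9z).
Step 2: |z0|^2 = 0.8^2 + (-0.38)^2 = 0.7844
Step 3: |z0| = sqrt(0.7844) = 0.885664
Step 4: Best bound = 9 * |z0| = 9 * 0.885664 = 7.971

7.971


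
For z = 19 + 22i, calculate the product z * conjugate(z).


Step 1: conj(z) = 19 - 22i
Step 2: z * conj(z) = 19^2 + 22^2
Step 3: = 361 + 484 = 845

845


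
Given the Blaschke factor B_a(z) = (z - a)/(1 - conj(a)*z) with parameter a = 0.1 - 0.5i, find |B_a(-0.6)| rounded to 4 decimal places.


Step 1: Numerator z0 - a = -0.6 - (0.1 - 0.5i) = -0.7 + 0.5i
Step 2: Denominator 1 - conj(a)*z0 = 1 - (0.1 + 0.5i)*(-0.6) = 1.06 + 0.3i
Step 3: |z0 - a|^2 = (-0.7)^2 + 0.5^2 = 0.74; |1 - conj(a)*z0|^2 = 1.06^2 + 0.3^2 = 1.2136
Step 4: |B_a(-0.6)| = sqrt(0.74 / 1.2136) = sqrt(0.609756)
Step 5: = 0.7809

0.7809


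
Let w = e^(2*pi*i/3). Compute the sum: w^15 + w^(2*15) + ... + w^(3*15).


Step 1: The sum sum_{j=1}^{n} w^(k*j) equals n if n | k, else 0.
Step 2: Here n = 3, k = 15
Step 3: Does n divide k? 3 | 15 -> True
Step 4: Sum = 3

3


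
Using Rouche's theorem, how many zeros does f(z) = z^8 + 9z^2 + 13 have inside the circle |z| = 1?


Step 1: On |z| = 1 the three terms have sizes |z^8| = 1^8 = 1, |9z^2| = 9*1^2 = 9, |13| = 13
Step 2: The dominant term is g(z) = 13; let h(z) = z^8 + 9z^2 so f = g + h
Step 3: On |z| = 1: |g| = 13 and |h| <= 1 + 9 = 10
Step 4: Since 13 > 10, |h| < |g| on |z| = 1, so by Rouche f has the same number of zeros as g inside |z| < 1
Step 5: g(z) = 13 is a nonzero constant with no zeros inside |z| < 1. Answer = 0

0


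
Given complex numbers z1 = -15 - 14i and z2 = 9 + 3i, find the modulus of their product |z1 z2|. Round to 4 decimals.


Step 1: |z1| = sqrt((-15)^2 + (-14)^2) = sqrt(421)
Step 2: |z2| = sqrt(9^2 + 3^2) = sqrt(90)
Step 3: |z1*z2| = |z1|*|z2| = sqrt(421) * sqrt(90) = sqrt(421 * 90) = sqrt(37890)
Step 4: = 194.6535

194.6535


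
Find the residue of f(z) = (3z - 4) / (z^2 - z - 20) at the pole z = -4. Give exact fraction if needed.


Step 1: Q(z) = z^2 - z - 20 = (z + 4)(z - 5)
Step 2: Q'(z) = 2z - 1
Step 3: Q'(-4) = -9, P(-4) = -16
Step 4: Res = P(-4)/Q'(-4) = -16/(-9) = 16/9

16/9


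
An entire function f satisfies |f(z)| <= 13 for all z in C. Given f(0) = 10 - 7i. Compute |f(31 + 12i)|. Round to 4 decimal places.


Step 1: By Liouville's theorem, a bounded entire function is constant.
Step 2: f(z) = f(0) = 10 - 7i for all z.
Step 3: |f(w)| = |10 - 7i| = sqrt(100 + 49)
Step 4: = 12.2066

12.2066


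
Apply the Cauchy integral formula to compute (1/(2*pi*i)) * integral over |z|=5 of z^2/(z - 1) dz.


Step 1: f(z) = z^2, a = 1 is inside |z| = 5
Step 2: By Cauchy integral formula: (1/(2pi*i)) * integral = f(a)
Step 3: f(1) = 1^2 = 1

1


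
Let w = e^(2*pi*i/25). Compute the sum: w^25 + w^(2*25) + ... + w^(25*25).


Step 1: The sum sum_{j=1}^{n} w^(k*j) equals n if n | k, else 0.
Step 2: Here n = 25, k = 25
Step 3: Does n divide k? 25 | 25 -> True
Step 4: Sum = 25

25


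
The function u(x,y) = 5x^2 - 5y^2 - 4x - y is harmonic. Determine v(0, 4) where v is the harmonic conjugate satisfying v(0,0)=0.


Step 1: v_x = -u_y = 10y + 1
Step 2: v_y = u_x = 10x - 4
Step 3: v = 10xy + x - 4y + C
Step 4: v(0,0) = 0 => C = 0
Step 5: v(0, 4) = -16

-16


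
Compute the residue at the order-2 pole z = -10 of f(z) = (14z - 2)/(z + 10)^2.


Step 1: Pole of order 2 at z = -10
Step 2: Res = lim d/dz [(z + 10)^2 * f(z)] as z -> -10
Step 3: (z + 10)^2 * f(z) = 14z - 2
Step 4: d/dz[14z - 2] = 14

14


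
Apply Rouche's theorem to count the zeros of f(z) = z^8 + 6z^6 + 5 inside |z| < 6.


Step 1: On |z| = 6 the three terms have sizes |z^8| = 6^8 = 1679616, |6z^6| = 6*6^6 = 279936, |5| = 5
Step 2: The dominant term is g(z) = z^8; let h(z) = 6z^6 + 5 so f = g + h
Step 3: On |z| = 6: |g| = 1679616 and |h| <= 279936 + 5 = 279941
Step 4: Since 1679616 > 279941, |h| < |g| on |z| = 6, so by Rouche f has the same number of zeros as g inside |z| < 6
Step 5: g(z) = z^8 has 8 zeros (all at the origin) inside |z| < 6. Answer = 8

8


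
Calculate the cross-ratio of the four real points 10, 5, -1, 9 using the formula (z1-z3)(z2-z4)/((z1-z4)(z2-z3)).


Step 1: (z1-z3)(z2-z4) = 11 * (-4) = -44
Step 2: (z1-z4)(z2-z3) = 1 * 6 = 6
Step 3: Cross-ratio = -44/6 = -22/3

-22/3


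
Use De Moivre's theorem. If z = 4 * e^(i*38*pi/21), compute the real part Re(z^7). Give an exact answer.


Step 1: By De Moivre's theorem, z^7 = 4^7 * e^(i*7*38*pi/21) = 16384 * (cos(38*pi/3) + i*sin(38*pi/3))
Step 2: |z|^7 = 4^7 = 16384
Step 3: Reduce the angle mod 2*pi: 38*pi/3 - 12*pi = 2*pi/3
Step 4: cos(2*pi/3) = -1/2
Step 5: Re(z^7) = 16384 * (-1/2) = -8192

-8192


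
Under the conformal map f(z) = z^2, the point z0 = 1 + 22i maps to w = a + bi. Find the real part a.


Step 1: z0 = 1 + 22i
Step 2: z0^2 = 1^2 - 22^2 + 44i
Step 3: real part = 1 - 484 = -483

-483


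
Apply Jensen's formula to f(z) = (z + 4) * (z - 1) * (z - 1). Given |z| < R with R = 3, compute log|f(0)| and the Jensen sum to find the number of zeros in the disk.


Jensen's formula: (1/2pi)*integral log|f(Re^it)|dt = log|f(0)| + sum_{|a_k|<R} log(R/|a_k|)
Step 1: f(0) = 4 * (-1) * (-1) = 4
Step 2: log|f(0)| = log|-4| + log|1| + log|1| = 1.3863
Step 3: Zeros inside |z| < 3: 1, 1
Step 4: Jensen sum = log(3/1) + log(3/1) = 2.1972
Step 5: n(R) = number of terms in the Jensen sum = count of zeros inside |z| < 3 = 2

2


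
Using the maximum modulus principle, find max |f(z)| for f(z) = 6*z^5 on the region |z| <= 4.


Step 1: On |z| = 4, |f(z)| = 6 * |z|^5 = 6 * 4^5
Step 2: By maximum modulus principle, maximum is on boundary.
Step 3: Maximum = 6 * 1024 = 6144

6144


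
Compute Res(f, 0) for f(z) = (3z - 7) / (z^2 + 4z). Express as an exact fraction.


Step 1: Q(z) = z^2 + 4z = (z)(z + 4)
Step 2: Q'(z) = 2z + 4
Step 3: Q'(0) = 4, P(0) = -7
Step 4: Res = P(0)/Q'(0) = -7/4 = -7/4

-7/4


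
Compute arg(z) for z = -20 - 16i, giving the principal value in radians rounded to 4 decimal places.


Step 1: z = -20 - 16i
Step 2: arg(z) = atan2(-16, -20)
Step 3: arg(z) = -2.4669

-2.4669


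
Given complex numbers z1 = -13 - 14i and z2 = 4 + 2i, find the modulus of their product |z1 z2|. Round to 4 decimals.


Step 1: |z1| = sqrt((-13)^2 + (-14)^2) = sqrt(365)
Step 2: |z2| = sqrt(4^2 + 2^2) = sqrt(20)
Step 3: |z1*z2| = |z1|*|z2| = sqrt(365) * sqrt(20) = sqrt(365 * 20) = sqrt(7300)
Step 4: = 85.44

85.44


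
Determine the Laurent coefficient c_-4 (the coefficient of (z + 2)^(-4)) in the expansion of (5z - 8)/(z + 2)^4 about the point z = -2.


Step 1: Write the numerator in powers of (z + 2): 5z - 8 = 5(z + 2) + (5*(-2) - 8) = 5(z + 2) - 18
Step 2: Divide by (z + 2)^4: f(z) = -18(z + 2)^(-4) + 5(z + 2)^(-3)
Step 3: This finite sum is the Laurent series of f about z = -2.
Step 4: Coefficient of (z + 2)^(-4) = 5*(-2) - 8 = -18

-18


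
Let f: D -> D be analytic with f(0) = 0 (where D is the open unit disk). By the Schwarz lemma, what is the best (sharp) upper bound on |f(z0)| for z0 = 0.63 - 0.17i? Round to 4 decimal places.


Step 1: Schwarz lemma: if f: D -> D is analytic with f(0) = 0, then |f(z)| <= |z| for all z in D, and this is sharp (f(z) = z).
Step 2: |z0|^2 = 0.63^2 + (-0.17)^2 = 0.4258
Step 3: |z0| = sqrt(0.4258) = 0.652534
Step 4: Best bound = |z0| = 0.6525

0.6525


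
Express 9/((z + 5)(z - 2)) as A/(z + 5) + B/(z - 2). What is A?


Step 1: Multiply both sides by (z + 5) and set z = -5
Step 2: A = 9 / (-5 - 2)
Step 3: A = 9 / (-7)
Step 4: A = -9/7

-9/7


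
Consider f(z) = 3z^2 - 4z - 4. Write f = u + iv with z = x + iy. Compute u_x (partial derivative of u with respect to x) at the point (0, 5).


Step 1: f(z) = 3(x+iy)^2 - 4(x+iy) - 4
Step 2: u = 3(x^2 - y^2) - 4x - 4
Step 3: u_x = 6x - 4
Step 4: At (0, 5): u_x = 0 - 4 = -4

-4


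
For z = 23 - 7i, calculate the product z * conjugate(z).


Step 1: conj(z) = 23 + 7i
Step 2: z * conj(z) = 23^2 + (-7)^2
Step 3: = 529 + 49 = 578

578


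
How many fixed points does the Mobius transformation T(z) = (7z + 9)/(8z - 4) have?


Step 1: Fixed points satisfy T(z) = z
Step 2: 8z^2 - 11z - 9 = 0
Step 3: Discriminant = (-11)^2 - 4*8*(-9) = 409
Step 4: Number of fixed points = 2

2


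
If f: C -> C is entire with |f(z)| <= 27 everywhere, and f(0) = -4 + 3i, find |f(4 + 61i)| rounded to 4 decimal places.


Step 1: By Liouville's theorem, a bounded entire function is constant.
Step 2: f(z) = f(0) = -4 + 3i for all z.
Step 3: |f(w)| = |-4 + 3i| = sqrt(16 + 9)
Step 4: = 5.0

5.0


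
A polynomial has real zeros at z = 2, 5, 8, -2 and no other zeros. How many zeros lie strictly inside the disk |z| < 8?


Step 1: Check each root:
  z = 2: |2| = 2 < 8
  z = 5: |5| = 5 < 8
  z = 8: |8| = 8 >= 8
  z = -2: |-2| = 2 < 8
Step 2: Count = 3

3


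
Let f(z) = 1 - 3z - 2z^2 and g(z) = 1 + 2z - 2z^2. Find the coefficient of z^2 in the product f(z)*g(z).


Step 1: z^2 term in f*g comes from: (1)*(-2z^2) + (-3z)*(2z) + (-2z^2)*(1)
Step 2: = -2 - 6 - 2
Step 3: = -10

-10


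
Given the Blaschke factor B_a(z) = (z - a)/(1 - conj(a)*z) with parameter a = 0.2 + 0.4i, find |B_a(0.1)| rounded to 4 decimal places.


Step 1: Numerator z0 - a = 0.1 - (0.2 + 0.4i) = -0.1 - 0.4i
Step 2: Denominator 1 - conj(a)*z0 = 1 - (0.2 - 0.4i)*0.1 = 0.98 + 0.04i
Step 3: |z0 - a|^2 = (-0.1)^2 + (-0.4)^2 = 0.17; |1 - conj(a)*z0|^2 = 0.98^2 + 0.04^2 = 0.962
Step 4: |B_a(0.1)| = sqrt(0.17 / 0.962) = sqrt(0.176715)
Step 5: = 0.4204

0.4204


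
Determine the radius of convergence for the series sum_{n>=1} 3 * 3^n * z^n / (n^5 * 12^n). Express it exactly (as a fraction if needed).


Step 1: General term a_n = 3 * 3^n / (n^5 * 12^n)
Step 2: By the root test, |a_n|^(1/n) = 3^(1/n) * 3 / (n^(5/n) * 12) -> 3/12 as n -> infinity (since 3^(1/n) -> 1 and n^(5/n) -> 1)
Step 3: R = 1/lim|a_n|^(1/n) = 12/3 = 4

4


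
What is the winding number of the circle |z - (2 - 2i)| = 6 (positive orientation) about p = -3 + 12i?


Step 1: Center c = (2, -2), radius = 6
Step 2: |p - c|^2 = (-5)^2 + 14^2 = 221
Step 3: r^2 = 36
Step 4: |p-c| > r so winding number = 0

0


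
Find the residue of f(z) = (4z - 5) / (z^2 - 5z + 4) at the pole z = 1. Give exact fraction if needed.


Step 1: Q(z) = z^2 - 5z + 4 = (z - 1)(z - 4)
Step 2: Q'(z) = 2z - 5
Step 3: Q'(1) = -3, P(1) = -1
Step 4: Res = P(1)/Q'(1) = -1/(-3) = 1/3

1/3


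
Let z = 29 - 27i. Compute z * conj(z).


Step 1: conj(z) = 29 + 27i
Step 2: z * conj(z) = 29^2 + (-27)^2
Step 3: = 841 + 729 = 1570

1570


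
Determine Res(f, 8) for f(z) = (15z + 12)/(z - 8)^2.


Step 1: Pole of order 2 at z = 8
Step 2: Res = lim d/dz [(z - 8)^2 * f(z)] as z -> 8
Step 3: (z - 8)^2 * f(z) = 15z + 12
Step 4: d/dz[15z + 12] = 15

15


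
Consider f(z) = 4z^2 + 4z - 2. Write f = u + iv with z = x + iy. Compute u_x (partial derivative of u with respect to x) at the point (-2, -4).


Step 1: f(z) = 4(x+iy)^2 + 4(x+iy) - 2
Step 2: u = 4(x^2 - y^2) + 4x - 2
Step 3: u_x = 8x + 4
Step 4: At (-2, -4): u_x = -16 + 4 = -12

-12


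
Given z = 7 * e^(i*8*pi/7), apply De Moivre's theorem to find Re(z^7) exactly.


Step 1: By De Moivre's theorem, z^7 = 7^7 * e^(i*7*8*pi/7) = 823543 * (cos(8*pi) + i*sin(8*pi))
Step 2: |z|^7 = 7^7 = 823543
Step 3: Reduce the angle mod 2*pi: 8*pi - 8*pi = 0
Step 4: cos(0) = 1
Step 5: Re(z^7) = 823543 * 1 = 823543

823543


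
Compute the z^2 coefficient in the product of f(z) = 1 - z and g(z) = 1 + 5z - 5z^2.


Step 1: z^2 term in f*g comes from: (1)*(-5z^2) + (-z)*(5z) + (0)*(1)
Step 2: = -5 - 5 + 0
Step 3: = -10

-10


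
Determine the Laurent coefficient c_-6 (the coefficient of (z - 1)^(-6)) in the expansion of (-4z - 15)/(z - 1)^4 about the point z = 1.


Step 1: Write the numerator in powers of (z - 1): -4z - 15 = -4(z - 1) + (-4*1 - 15) = -4(z - 1) - 19
Step 2: Divide by (z - 1)^4: f(z) = -19(z - 1)^(-4) - 4(z - 1)^(-3)
Step 3: This finite sum is the Laurent series of f about z = 1.
Step 4: Only the powers -4 and -3 appear, so the coefficient of (z - 1)^(-6) = 0

0


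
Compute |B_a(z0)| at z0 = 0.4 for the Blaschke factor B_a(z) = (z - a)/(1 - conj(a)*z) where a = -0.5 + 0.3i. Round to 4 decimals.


Step 1: Numerator z0 - a = 0.4 - (-0.5 + 0.3i) = 0.9 - 0.3i
Step 2: Denominator 1 - conj(a)*z0 = 1 - (-0.5 - 0.3i)*0.4 = 1.2 + 0.12i
Step 3: |z0 - a|^2 = 0.9^2 + (-0.3)^2 = 0.9; |1 - conj(a)*z0|^2 = 1.2^2 + 0.12^2 = 1.4544
Step 4: |B_a(0.4)| = sqrt(0.9 / 1.4544) = sqrt(0.618812)
Step 5: = 0.7866

0.7866


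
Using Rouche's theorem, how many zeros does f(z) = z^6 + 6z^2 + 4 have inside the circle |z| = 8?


Step 1: On |z| = 8 the three terms have sizes |z^6| = 8^6 = 262144, |6z^2| = 6*8^2 = 384, |4| = 4
Step 2: The dominant term is g(z) = z^6; let h(z) = 6z^2 + 4 so f = g + h
Step 3: On |z| = 8: |g| = 262144 and |h| <= 384 + 4 = 388
Step 4: Since 262144 > 388, |h| < |g| on |z| = 8, so by Rouche f has the same number of zeros as g inside |z| < 8
Step 5: g(z) = z^6 has 6 zeros (all at the origin) inside |z| < 8. Answer = 6

6


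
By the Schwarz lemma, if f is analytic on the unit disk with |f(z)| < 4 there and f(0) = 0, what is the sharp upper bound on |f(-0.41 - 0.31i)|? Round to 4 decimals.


Step 1: g = f/4 maps D -> D with g(0) = 0, so by the Schwarz lemma |g(z)| <= |z|, i.e. |f(z)| <= 4|z|; this is sharp (f(z) = 4z).
Step 2: |z0|^2 = (-0.41)^2 + (-0.31)^2 = 0.2642
Step 3: |z0| = sqrt(0.2642) = 0.514004
Step 4: Best bound = 4 * |z0| = 4 * 0.514004 = 2.056

2.056


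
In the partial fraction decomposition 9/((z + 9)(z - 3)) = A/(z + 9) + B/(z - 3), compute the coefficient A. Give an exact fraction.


Step 1: Multiply both sides by (z + 9) and set z = -9
Step 2: A = 9 / (-9 - 3)
Step 3: A = 9 / (-12)
Step 4: A = -3/4

-3/4


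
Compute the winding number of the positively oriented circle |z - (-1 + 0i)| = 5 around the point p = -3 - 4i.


Step 1: Center c = (-1, 0), radius = 5
Step 2: |p - c|^2 = (-2)^2 + (-4)^2 = 20
Step 3: r^2 = 25
Step 4: |p-c| < r so winding number = 1

1


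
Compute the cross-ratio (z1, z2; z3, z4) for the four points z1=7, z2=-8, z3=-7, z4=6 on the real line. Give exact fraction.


Step 1: (z1-z3)(z2-z4) = 14 * (-14) = -196
Step 2: (z1-z4)(z2-z3) = 1 * (-1) = -1
Step 3: Cross-ratio = 196/1 = 196

196


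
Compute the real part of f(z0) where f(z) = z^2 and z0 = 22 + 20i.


Step 1: z0 = 22 + 20i
Step 2: z0^2 = 22^2 - 20^2 + 880i
Step 3: real part = 484 - 400 = 84

84


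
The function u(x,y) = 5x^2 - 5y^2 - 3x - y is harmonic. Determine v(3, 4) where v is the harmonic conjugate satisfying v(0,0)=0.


Step 1: v_x = -u_y = 10y + 1
Step 2: v_y = u_x = 10x - 3
Step 3: v = 10xy + x - 3y + C
Step 4: v(0,0) = 0 => C = 0
Step 5: v(3, 4) = 111

111


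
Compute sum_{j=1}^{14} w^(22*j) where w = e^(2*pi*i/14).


Step 1: The sum sum_{j=1}^{n} w^(k*j) equals n if n | k, else 0.
Step 2: Here n = 14, k = 22
Step 3: Does n divide k? 14 | 22 -> False
Step 4: Sum = 0

0


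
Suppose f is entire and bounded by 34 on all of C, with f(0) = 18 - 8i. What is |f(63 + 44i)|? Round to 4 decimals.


Step 1: By Liouville's theorem, a bounded entire function is constant.
Step 2: f(z) = f(0) = 18 - 8i for all z.
Step 3: |f(w)| = |18 - 8i| = sqrt(324 + 64)
Step 4: = 19.6977

19.6977


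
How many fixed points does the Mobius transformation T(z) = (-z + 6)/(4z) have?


Step 1: Fixed points satisfy T(z) = z
Step 2: 4z^2 + z - 6 = 0
Step 3: Discriminant = 1^2 - 4*4*(-6) = 97
Step 4: Number of fixed points = 2

2


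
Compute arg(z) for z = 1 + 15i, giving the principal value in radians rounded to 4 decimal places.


Step 1: z = 1 + 15i
Step 2: arg(z) = atan2(15, 1)
Step 3: arg(z) = 1.5042

1.5042


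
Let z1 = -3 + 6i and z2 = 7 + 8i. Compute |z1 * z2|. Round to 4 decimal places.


Step 1: |z1| = sqrt((-3)^2 + 6^2) = sqrt(45)
Step 2: |z2| = sqrt(7^2 + 8^2) = sqrt(113)
Step 3: |z1*z2| = |z1|*|z2| = sqrt(45) * sqrt(113) = sqrt(45 * 113) = sqrt(5085)
Step 4: = 71.3092

71.3092


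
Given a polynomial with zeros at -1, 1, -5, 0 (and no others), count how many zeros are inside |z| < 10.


Step 1: Check each root:
  z = -1: |-1| = 1 < 10
  z = 1: |1| = 1 < 10
  z = -5: |-5| = 5 < 10
  z = 0: |0| = 0 < 10
Step 2: Count = 4

4


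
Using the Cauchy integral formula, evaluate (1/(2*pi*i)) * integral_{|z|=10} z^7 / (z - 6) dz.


Step 1: f(z) = z^7, a = 6 is inside |z| = 10
Step 2: By Cauchy integral formula: (1/(2pi*i)) * integral = f(a)
Step 3: f(6) = 6^7 = 279936

279936


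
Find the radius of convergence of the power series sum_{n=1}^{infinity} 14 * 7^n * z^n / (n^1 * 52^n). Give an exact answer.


Step 1: General term a_n = 14 * 7^n / (n^1 * 52^n)
Step 2: By the root test, |a_n|^(1/n) = 14^(1/n) * 7 / (n^(1/n) * 52) -> 7/52 as n -> infinity (since 14^(1/n) -> 1 and n^(1/n) -> 1)
Step 3: R = 1/lim|a_n|^(1/n) = 52/7

52/7


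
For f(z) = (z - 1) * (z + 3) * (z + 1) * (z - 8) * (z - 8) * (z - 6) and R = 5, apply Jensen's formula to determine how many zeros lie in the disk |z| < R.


Jensen's formula: (1/2pi)*integral log|f(Re^it)|dt = log|f(0)| + sum_{|a_k|<R} log(R/|a_k|)
Step 1: f(0) = (-1) * 3 * 1 * (-8) * (-8) * (-6) = 1152
Step 2: log|f(0)| = log|1| + log|-3| + log|-1| + log|8| + log|8| + log|6| = 7.0493
Step 3: Zeros inside |z| < 5: 1, -3, -1
Step 4: Jensen sum = log(5/1) + log(5/3) + log(5/1) = 3.7297
Step 5: n(R) = number of terms in the Jensen sum = count of zeros inside |z| < 5 = 3

3


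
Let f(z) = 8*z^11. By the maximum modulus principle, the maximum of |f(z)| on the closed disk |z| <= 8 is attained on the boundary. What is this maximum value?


Step 1: On |z| = 8, |f(z)| = 8 * |z|^11 = 8 * 8^11
Step 2: By maximum modulus principle, maximum is on boundary.
Step 3: Maximum = 8 * 8589934592 = 68719476736

68719476736


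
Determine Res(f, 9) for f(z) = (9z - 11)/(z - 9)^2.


Step 1: Pole of order 2 at z = 9
Step 2: Res = lim d/dz [(z - 9)^2 * f(z)] as z -> 9
Step 3: (z - 9)^2 * f(z) = 9z - 11
Step 4: d/dz[9z - 11] = 9

9


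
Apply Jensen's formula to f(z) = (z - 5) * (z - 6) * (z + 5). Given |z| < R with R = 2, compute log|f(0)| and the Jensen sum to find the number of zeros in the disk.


Jensen's formula: (1/2pi)*integral log|f(Re^it)|dt = log|f(0)| + sum_{|a_k|<R} log(R/|a_k|)
Step 1: f(0) = (-5) * (-6) * 5 = 150
Step 2: log|f(0)| = log|5| + log|6| + log|-5| = 5.0106
Step 3: Zeros inside |z| < 2: none
Step 4: Jensen sum = (empty sum) = 0
Step 5: n(R) = number of terms in the Jensen sum = count of zeros inside |z| < 2 = 0

0


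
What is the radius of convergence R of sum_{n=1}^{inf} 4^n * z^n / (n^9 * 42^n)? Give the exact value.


Step 1: General term a_n = 4^n / (n^9 * 42^n)
Step 2: By the root test, |a_n|^(1/n) = 4 / (n^(9/n) * 42) -> 4/42 as n -> infinity (since n^(9/n) -> 1)
Step 3: R = 1/lim|a_n|^(1/n) = 42/4 = 21/2

21/2


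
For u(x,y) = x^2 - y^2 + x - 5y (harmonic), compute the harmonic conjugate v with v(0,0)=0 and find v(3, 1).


Step 1: v_x = -u_y = 2y + 5
Step 2: v_y = u_x = 2x + 1
Step 3: v = 2xy + 5x + y + C
Step 4: v(0,0) = 0 => C = 0
Step 5: v(3, 1) = 22

22


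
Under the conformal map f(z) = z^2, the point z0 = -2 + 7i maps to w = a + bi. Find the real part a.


Step 1: z0 = -2 + 7i
Step 2: z0^2 = (-2)^2 - 7^2 - 28i
Step 3: real part = 4 - 49 = -45

-45


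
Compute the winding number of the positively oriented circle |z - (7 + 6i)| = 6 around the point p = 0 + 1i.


Step 1: Center c = (7, 6), radius = 6
Step 2: |p - c|^2 = (-7)^2 + (-5)^2 = 74
Step 3: r^2 = 36
Step 4: |p-c| > r so winding number = 0

0


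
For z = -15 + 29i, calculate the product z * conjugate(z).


Step 1: conj(z) = -15 - 29i
Step 2: z * conj(z) = (-15)^2 + 29^2
Step 3: = 225 + 841 = 1066

1066


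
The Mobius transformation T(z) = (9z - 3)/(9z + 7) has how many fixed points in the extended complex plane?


Step 1: Fixed points satisfy T(z) = z
Step 2: 9z^2 - 2z + 3 = 0
Step 3: Discriminant = (-2)^2 - 4*9*3 = -104
Step 4: Number of fixed points = 2

2


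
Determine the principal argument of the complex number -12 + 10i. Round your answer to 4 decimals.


Step 1: z = -12 + 10i
Step 2: arg(z) = atan2(10, -12)
Step 3: arg(z) = 2.4469

2.4469


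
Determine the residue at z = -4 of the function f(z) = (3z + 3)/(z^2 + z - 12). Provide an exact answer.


Step 1: Q(z) = z^2 + z - 12 = (z + 4)(z - 3)
Step 2: Q'(z) = 2z + 1
Step 3: Q'(-4) = -7, P(-4) = -9
Step 4: Res = P(-4)/Q'(-4) = -9/(-7) = 9/7

9/7


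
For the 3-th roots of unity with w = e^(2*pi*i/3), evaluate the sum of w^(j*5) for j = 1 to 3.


Step 1: The sum sum_{j=1}^{n} w^(k*j) equals n if n | k, else 0.
Step 2: Here n = 3, k = 5
Step 3: Does n divide k? 3 | 5 -> False
Step 4: Sum = 0

0


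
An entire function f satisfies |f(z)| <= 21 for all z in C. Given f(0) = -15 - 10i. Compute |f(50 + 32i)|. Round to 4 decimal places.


Step 1: By Liouville's theorem, a bounded entire function is constant.
Step 2: f(z) = f(0) = -15 - 10i for all z.
Step 3: |f(w)| = |-15 - 10i| = sqrt(225 + 100)
Step 4: = 18.0278

18.0278


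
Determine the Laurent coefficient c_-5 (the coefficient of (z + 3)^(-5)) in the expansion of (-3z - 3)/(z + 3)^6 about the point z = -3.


Step 1: Write the numerator in powers of (z + 3): -3z - 3 = -3(z + 3) + (-3*(-3) - 3) = -3(z + 3) + 6
Step 2: Divide by (z + 3)^6: f(z) = 6(z + 3)^(-6) - 3(z + 3)^(-5)
Step 3: This finite sum is the Laurent series of f about z = -3.
Step 4: Coefficient of (z + 3)^(-5) = coefficient of (z + 3) in the re-centred numerator = -3

-3


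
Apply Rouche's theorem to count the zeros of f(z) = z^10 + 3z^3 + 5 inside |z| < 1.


Step 1: On |z| = 1 the three terms have sizes |z^10| = 1^10 = 1, |3z^3| = 3*1^3 = 3, |5| = 5
Step 2: The dominant term is g(z) = 5; let h(z) = z^10 + 3z^3 so f = g + h
Step 3: On |z| = 1: |g| = 5 and |h| <= 1 + 3 = 4
Step 4: Since 5 > 4, |h| < |g| on |z| = 1, so by Rouche f has the same number of zeros as g inside |z| < 1
Step 5: g(z) = 5 is a nonzero constant with no zeros inside |z| < 1. Answer = 0

0


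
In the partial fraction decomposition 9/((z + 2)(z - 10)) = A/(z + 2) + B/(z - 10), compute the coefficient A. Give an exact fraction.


Step 1: Multiply both sides by (z + 2) and set z = -2
Step 2: A = 9 / (-2 - 10)
Step 3: A = 9 / (-12)
Step 4: A = -3/4

-3/4


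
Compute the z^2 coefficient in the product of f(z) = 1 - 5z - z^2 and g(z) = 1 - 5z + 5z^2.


Step 1: z^2 term in f*g comes from: (1)*(5z^2) + (-5z)*(-5z) + (-z^2)*(1)
Step 2: = 5 + 25 - 1
Step 3: = 29

29


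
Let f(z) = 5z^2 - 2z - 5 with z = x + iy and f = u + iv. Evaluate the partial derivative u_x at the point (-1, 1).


Step 1: f(z) = 5(x+iy)^2 - 2(x+iy) - 5
Step 2: u = 5(x^2 - y^2) - 2x - 5
Step 3: u_x = 10x - 2
Step 4: At (-1, 1): u_x = -10 - 2 = -12

-12


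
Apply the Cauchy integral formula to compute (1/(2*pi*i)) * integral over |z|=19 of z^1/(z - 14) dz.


Step 1: f(z) = z^1, a = 14 is inside |z| = 19
Step 2: By Cauchy integral formula: (1/(2pi*i)) * integral = f(a)
Step 3: f(14) = 14^1 = 14

14


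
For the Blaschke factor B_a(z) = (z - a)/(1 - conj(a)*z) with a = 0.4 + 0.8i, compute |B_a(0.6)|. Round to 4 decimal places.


Step 1: Numerator z0 - a = 0.6 - (0.4 + 0.8i) = 0.2 - 0.8i
Step 2: Denominator 1 - conj(a)*z0 = 1 - (0.4 - 0.8i)*0.6 = 0.76 + 0.48i
Step 3: |z0 - a|^2 = 0.2^2 + (-0.8)^2 = 0.68; |1 - conj(a)*z0|^2 = 0.76^2 + 0.48^2 = 0.808
Step 4: |B_a(0.6)| = sqrt(0.68 / 0.808) = sqrt(0.841584)
Step 5: = 0.9174

0.9174


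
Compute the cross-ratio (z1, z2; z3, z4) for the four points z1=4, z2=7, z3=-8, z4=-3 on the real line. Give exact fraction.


Step 1: (z1-z3)(z2-z4) = 12 * 10 = 120
Step 2: (z1-z4)(z2-z3) = 7 * 15 = 105
Step 3: Cross-ratio = 120/105 = 8/7

8/7


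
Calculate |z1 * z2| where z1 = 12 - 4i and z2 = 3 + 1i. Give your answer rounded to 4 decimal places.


Step 1: |z1| = sqrt(12^2 + (-4)^2) = sqrt(160)
Step 2: |z2| = sqrt(3^2 + 1^2) = sqrt(10)
Step 3: |z1*z2| = |z1|*|z2| = sqrt(160) * sqrt(10) = sqrt(160 * 10) = sqrt(1600)
Step 4: = 40.0

40.0


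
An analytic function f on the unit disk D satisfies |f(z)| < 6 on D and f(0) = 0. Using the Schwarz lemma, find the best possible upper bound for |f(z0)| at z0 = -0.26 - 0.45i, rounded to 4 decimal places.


Step 1: g = f/6 maps D -> D with g(0) = 0, so by the Schwarz lemma |g(z)| <= |z|, i.e. |f(z)| <= 6|z|; this is sharp (f(z) = 6z).
Step 2: |z0|^2 = (-0.26)^2 + (-0.45)^2 = 0.2701
Step 3: |z0| = sqrt(0.2701) = 0.519711
Step 4: Best bound = 6 * |z0| = 6 * 0.519711 = 3.1183

3.1183


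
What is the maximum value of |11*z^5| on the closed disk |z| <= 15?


Step 1: On |z| = 15, |f(z)| = 11 * |z|^5 = 11 * 15^5
Step 2: By maximum modulus principle, maximum is on boundary.
Step 3: Maximum = 11 * 759375 = 8353125

8353125


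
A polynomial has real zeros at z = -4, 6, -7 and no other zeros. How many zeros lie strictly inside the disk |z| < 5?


Step 1: Check each root:
  z = -4: |-4| = 4 < 5
  z = 6: |6| = 6 >= 5
  z = -7: |-7| = 7 >= 5
Step 2: Count = 1

1


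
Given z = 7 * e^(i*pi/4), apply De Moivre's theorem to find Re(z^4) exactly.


Step 1: By De Moivre's theorem, z^4 = 7^4 * e^(i*4*pi/4) = 2401 * (cos(pi) + i*sin(pi))
Step 2: |z|^4 = 7^4 = 2401
Step 3: The angle pi already lies in [0, 2*pi)
Step 4: cos(pi) = -1
Step 5: Re(z^4) = 2401 * (-1) = -2401

-2401


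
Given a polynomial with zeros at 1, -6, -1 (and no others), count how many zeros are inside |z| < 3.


Step 1: Check each root:
  z = 1: |1| = 1 < 3
  z = -6: |-6| = 6 >= 3
  z = -1: |-1| = 1 < 3
Step 2: Count = 2

2


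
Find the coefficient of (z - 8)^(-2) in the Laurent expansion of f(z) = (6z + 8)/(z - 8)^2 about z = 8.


Step 1: Write the numerator in powers of (z - 8): 6z + 8 = 6(z - 8) + (6*8 + 8) = 6(z - 8) + 56
Step 2: Divide by (z - 8)^2: f(z) = 56(z - 8)^(-2) + 6(z - 8)^(-1)
Step 3: This finite sum is the Laurent series of f about z = 8.
Step 4: Coefficient of (z - 8)^(-2) = 6*8 + 8 = 56

56


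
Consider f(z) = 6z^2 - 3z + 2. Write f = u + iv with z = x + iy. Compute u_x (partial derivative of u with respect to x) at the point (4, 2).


Step 1: f(z) = 6(x+iy)^2 - 3(x+iy) + 2
Step 2: u = 6(x^2 - y^2) - 3x + 2
Step 3: u_x = 12x - 3
Step 4: At (4, 2): u_x = 48 - 3 = 45

45
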